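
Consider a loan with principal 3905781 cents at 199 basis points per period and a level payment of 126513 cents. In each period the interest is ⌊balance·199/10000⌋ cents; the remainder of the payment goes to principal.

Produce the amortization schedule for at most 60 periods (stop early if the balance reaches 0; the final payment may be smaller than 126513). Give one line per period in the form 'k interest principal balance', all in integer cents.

1. interest=⌊3905781·199/10000⌋=77725; principal=126513-77725=48788; balance=3905781-48788=3856993
2. interest=⌊3856993·199/10000⌋=76754; principal=126513-76754=49759; balance=3856993-49759=3807234
3. interest=⌊3807234·199/10000⌋=75763; principal=126513-75763=50750; balance=3807234-50750=3756484
4. interest=⌊3756484·199/10000⌋=74754; principal=126513-74754=51759; balance=3756484-51759=3704725
5. interest=⌊3704725·199/10000⌋=73724; principal=126513-73724=52789; balance=3704725-52789=3651936
6. interest=⌊3651936·199/10000⌋=72673; principal=126513-72673=53840; balance=3651936-53840=3598096
7. interest=⌊3598096·199/10000⌋=71602; principal=126513-71602=54911; balance=3598096-54911=3543185
8. interest=⌊3543185·199/10000⌋=70509; principal=126513-70509=56004; balance=3543185-56004=3487181
9. interest=⌊3487181·199/10000⌋=69394; principal=126513-69394=57119; balance=3487181-57119=3430062
10. interest=⌊3430062·199/10000⌋=68258; principal=126513-68258=58255; balance=3430062-58255=3371807
11. interest=⌊3371807·199/10000⌋=67098; principal=126513-67098=59415; balance=3371807-59415=3312392
12. interest=⌊3312392·199/10000⌋=65916; principal=126513-65916=60597; balance=3312392-60597=3251795
13. interest=⌊3251795·199/10000⌋=64710; principal=126513-64710=61803; balance=3251795-61803=3189992
14. interest=⌊3189992·199/10000⌋=63480; principal=126513-63480=63033; balance=3189992-63033=3126959
15. interest=⌊3126959·199/10000⌋=62226; principal=126513-62226=64287; balance=3126959-64287=3062672
16. interest=⌊3062672·199/10000⌋=60947; principal=126513-60947=65566; balance=3062672-65566=2997106
17. interest=⌊2997106·199/10000⌋=59642; principal=126513-59642=66871; balance=2997106-66871=2930235
18. interest=⌊2930235·199/10000⌋=58311; principal=126513-58311=68202; balance=2930235-68202=2862033
19. interest=⌊2862033·199/10000⌋=56954; principal=126513-56954=69559; balance=2862033-69559=2792474
20. interest=⌊2792474·199/10000⌋=55570; principal=126513-55570=70943; balance=2792474-70943=2721531
21. interest=⌊2721531·199/10000⌋=54158; principal=126513-54158=72355; balance=2721531-72355=2649176
22. interest=⌊2649176·199/10000⌋=52718; principal=126513-52718=73795; balance=2649176-73795=2575381
23. interest=⌊2575381·199/10000⌋=51250; principal=126513-51250=75263; balance=2575381-75263=2500118
24. interest=⌊2500118·199/10000⌋=49752; principal=126513-49752=76761; balance=2500118-76761=2423357
25. interest=⌊2423357·199/10000⌋=48224; principal=126513-48224=78289; balance=2423357-78289=2345068
26. interest=⌊2345068·199/10000⌋=46666; principal=126513-46666=79847; balance=2345068-79847=2265221
27. interest=⌊2265221·199/10000⌋=45077; principal=126513-45077=81436; balance=2265221-81436=2183785
28. interest=⌊2183785·199/10000⌋=43457; principal=126513-43457=83056; balance=2183785-83056=2100729
29. interest=⌊2100729·199/10000⌋=41804; principal=126513-41804=84709; balance=2100729-84709=2016020
30. interest=⌊2016020·199/10000⌋=40118; principal=126513-40118=86395; balance=2016020-86395=1929625
31. interest=⌊1929625·199/10000⌋=38399; principal=126513-38399=88114; balance=1929625-88114=1841511
32. interest=⌊1841511·199/10000⌋=36646; principal=126513-36646=89867; balance=1841511-89867=1751644
33. interest=⌊1751644·199/10000⌋=34857; principal=126513-34857=91656; balance=1751644-91656=1659988
34. interest=⌊1659988·199/10000⌋=33033; principal=126513-33033=93480; balance=1659988-93480=1566508
35. interest=⌊1566508·199/10000⌋=31173; principal=126513-31173=95340; balance=1566508-95340=1471168
36. interest=⌊1471168·199/10000⌋=29276; principal=126513-29276=97237; balance=1471168-97237=1373931
37. interest=⌊1373931·199/10000⌋=27341; principal=126513-27341=99172; balance=1373931-99172=1274759
38. interest=⌊1274759·199/10000⌋=25367; principal=126513-25367=101146; balance=1274759-101146=1173613
39. interest=⌊1173613·199/10000⌋=23354; principal=126513-23354=103159; balance=1173613-103159=1070454
40. interest=⌊1070454·199/10000⌋=21302; principal=126513-21302=105211; balance=1070454-105211=965243
41. interest=⌊965243·199/10000⌋=19208; principal=126513-19208=107305; balance=965243-107305=857938
42. interest=⌊857938·199/10000⌋=17072; principal=126513-17072=109441; balance=857938-109441=748497
43. interest=⌊748497·199/10000⌋=14895; principal=126513-14895=111618; balance=748497-111618=636879
44. interest=⌊636879·199/10000⌋=12673; principal=126513-12673=113840; balance=636879-113840=523039
45. interest=⌊523039·199/10000⌋=10408; principal=126513-10408=116105; balance=523039-116105=406934
46. interest=⌊406934·199/10000⌋=8097; principal=126513-8097=118416; balance=406934-118416=288518
47. interest=⌊288518·199/10000⌋=5741; principal=126513-5741=120772; balance=288518-120772=167746
48. interest=⌊167746·199/10000⌋=3338; principal=126513-3338=123175; balance=167746-123175=44571
49. interest=⌊44571·199/10000⌋=886; principal=min(126513-886,44571)=44571; balance=44571-44571=0

1 77725 48788 3856993
2 76754 49759 3807234
3 75763 50750 3756484
4 74754 51759 3704725
5 73724 52789 3651936
6 72673 53840 3598096
7 71602 54911 3543185
8 70509 56004 3487181
9 69394 57119 3430062
10 68258 58255 3371807
11 67098 59415 3312392
12 65916 60597 3251795
13 64710 61803 3189992
14 63480 63033 3126959
15 62226 64287 3062672
16 60947 65566 2997106
17 59642 66871 2930235
18 58311 68202 2862033
19 56954 69559 2792474
20 55570 70943 2721531
21 54158 72355 2649176
22 52718 73795 2575381
23 51250 75263 2500118
24 49752 76761 2423357
25 48224 78289 2345068
26 46666 79847 2265221
27 45077 81436 2183785
28 43457 83056 2100729
29 41804 84709 2016020
30 40118 86395 1929625
31 38399 88114 1841511
32 36646 89867 1751644
33 34857 91656 1659988
34 33033 93480 1566508
35 31173 95340 1471168
36 29276 97237 1373931
37 27341 99172 1274759
38 25367 101146 1173613
39 23354 103159 1070454
40 21302 105211 965243
41 19208 107305 857938
42 17072 109441 748497
43 14895 111618 636879
44 12673 113840 523039
45 10408 116105 406934
46 8097 118416 288518
47 5741 120772 167746
48 3338 123175 44571
49 886 44571 0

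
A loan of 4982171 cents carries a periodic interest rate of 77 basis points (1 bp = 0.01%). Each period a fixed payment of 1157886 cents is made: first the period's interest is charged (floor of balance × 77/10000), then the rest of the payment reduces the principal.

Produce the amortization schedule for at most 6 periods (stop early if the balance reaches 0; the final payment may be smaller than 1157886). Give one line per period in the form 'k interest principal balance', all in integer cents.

1 38362 1119524 3862647
2 29742 1128144 2734503
3 21055 1136831 1597672
4 12302 1145584 452088
5 3481 452088 0

1. interest=⌊4982171·77/10000⌋=38362; principal=1157886-38362=1119524; balance=4982171-1119524=3862647
2. interest=⌊3862647·77/10000⌋=29742; principal=1157886-29742=1128144; balance=3862647-1128144=2734503
3. interest=⌊2734503·77/10000⌋=21055; principal=1157886-21055=1136831; balance=2734503-1136831=1597672
4. interest=⌊1597672·77/10000⌋=12302; principal=1157886-12302=1145584; balance=1597672-1145584=452088
5. interest=⌊452088·77/10000⌋=3481; principal=min(1157886-3481,452088)=452088; balance=452088-452088=0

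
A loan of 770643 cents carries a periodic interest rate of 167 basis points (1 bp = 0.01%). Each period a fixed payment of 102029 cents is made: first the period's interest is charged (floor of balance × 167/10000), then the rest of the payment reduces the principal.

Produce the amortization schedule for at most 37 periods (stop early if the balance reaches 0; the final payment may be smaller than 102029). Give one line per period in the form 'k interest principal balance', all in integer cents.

1. interest=⌊770643·167/10000⌋=12869; principal=102029-12869=89160; balance=770643-89160=681483
2. interest=⌊681483·167/10000⌋=11380; principal=102029-11380=90649; balance=681483-90649=590834
3. interest=⌊590834·167/10000⌋=9866; principal=102029-9866=92163; balance=590834-92163=498671
4. interest=⌊498671·167/10000⌋=8327; principal=102029-8327=93702; balance=498671-93702=404969
5. interest=⌊404969·167/10000⌋=6762; principal=102029-6762=95267; balance=404969-95267=309702
6. interest=⌊309702·167/10000⌋=5172; principal=102029-5172=96857; balance=309702-96857=212845
7. interest=⌊212845·167/10000⌋=3554; principal=102029-3554=98475; balance=212845-98475=114370
8. interest=⌊114370·167/10000⌋=1909; principal=102029-1909=100120; balance=114370-100120=14250
9. interest=⌊14250·167/10000⌋=237; principal=min(102029-237,14250)=14250; balance=14250-14250=0

1 12869 89160 681483
2 11380 90649 590834
3 9866 92163 498671
4 8327 93702 404969
5 6762 95267 309702
6 5172 96857 212845
7 3554 98475 114370
8 1909 100120 14250
9 237 14250 0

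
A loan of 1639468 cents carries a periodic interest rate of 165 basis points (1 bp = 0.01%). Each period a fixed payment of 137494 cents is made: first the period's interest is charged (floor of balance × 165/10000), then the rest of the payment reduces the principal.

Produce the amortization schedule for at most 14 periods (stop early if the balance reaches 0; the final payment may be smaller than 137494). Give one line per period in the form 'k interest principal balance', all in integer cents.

1. interest=⌊1639468·165/10000⌋=27051; principal=137494-27051=110443; balance=1639468-110443=1529025
2. interest=⌊1529025·165/10000⌋=25228; principal=137494-25228=112266; balance=1529025-112266=1416759
3. interest=⌊1416759·165/10000⌋=23376; principal=137494-23376=114118; balance=1416759-114118=1302641
4. interest=⌊1302641·165/10000⌋=21493; principal=137494-21493=116001; balance=1302641-116001=1186640
5. interest=⌊1186640·165/10000⌋=19579; principal=137494-19579=117915; balance=1186640-117915=1068725
6. interest=⌊1068725·165/10000⌋=17633; principal=137494-17633=119861; balance=1068725-119861=948864
7. interest=⌊948864·165/10000⌋=15656; principal=137494-15656=121838; balance=948864-121838=827026
8. interest=⌊827026·165/10000⌋=13645; principal=137494-13645=123849; balance=827026-123849=703177
9. interest=⌊703177·165/10000⌋=11602; principal=137494-11602=125892; balance=703177-125892=577285
10. interest=⌊577285·165/10000⌋=9525; principal=137494-9525=127969; balance=577285-127969=449316
11. interest=⌊449316·165/10000⌋=7413; principal=137494-7413=130081; balance=449316-130081=319235
12. interest=⌊319235·165/10000⌋=5267; principal=137494-5267=132227; balance=319235-132227=187008
13. interest=⌊187008·165/10000⌋=3085; principal=137494-3085=134409; balance=187008-134409=52599
14. interest=⌊52599·165/10000⌋=867; principal=min(137494-867,52599)=52599; balance=52599-52599=0

1 27051 110443 1529025
2 25228 112266 1416759
3 23376 114118 1302641
4 21493 116001 1186640
5 19579 117915 1068725
6 17633 119861 948864
7 15656 121838 827026
8 13645 123849 703177
9 11602 125892 577285
10 9525 127969 449316
11 7413 130081 319235
12 5267 132227 187008
13 3085 134409 52599
14 867 52599 0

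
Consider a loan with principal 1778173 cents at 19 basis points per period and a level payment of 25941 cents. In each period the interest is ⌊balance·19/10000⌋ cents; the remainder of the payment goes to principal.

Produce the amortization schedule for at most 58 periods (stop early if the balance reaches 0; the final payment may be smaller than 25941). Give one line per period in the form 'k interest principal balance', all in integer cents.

1. interest=⌊1778173·19/10000⌋=3378; principal=25941-3378=22563; balance=1778173-22563=1755610
2. interest=⌊1755610·19/10000⌋=3335; principal=25941-3335=22606; balance=1755610-22606=1733004
3. interest=⌊1733004·19/10000⌋=3292; principal=25941-3292=22649; balance=1733004-22649=1710355
4. interest=⌊1710355·19/10000⌋=3249; principal=25941-3249=22692; balance=1710355-22692=1687663
5. interest=⌊1687663·19/10000⌋=3206; principal=25941-3206=22735; balance=1687663-22735=1664928
6. interest=⌊1664928·19/10000⌋=3163; principal=25941-3163=22778; balance=1664928-22778=1642150
7. interest=⌊1642150·19/10000⌋=3120; principal=25941-3120=22821; balance=1642150-22821=1619329
8. interest=⌊1619329·19/10000⌋=3076; principal=25941-3076=22865; balance=1619329-22865=1596464
9. interest=⌊1596464·19/10000⌋=3033; principal=25941-3033=22908; balance=1596464-22908=1573556
10. interest=⌊1573556·19/10000⌋=2989; principal=25941-2989=22952; balance=1573556-22952=1550604
11. interest=⌊1550604·19/10000⌋=2946; principal=25941-2946=22995; balance=1550604-22995=1527609
12. interest=⌊1527609·19/10000⌋=2902; principal=25941-2902=23039; balance=1527609-23039=1504570
13. interest=⌊1504570·19/10000⌋=2858; principal=25941-2858=23083; balance=1504570-23083=1481487
14. interest=⌊1481487·19/10000⌋=2814; principal=25941-2814=23127; balance=1481487-23127=1458360
15. interest=⌊1458360·19/10000⌋=2770; principal=25941-2770=23171; balance=1458360-23171=1435189
16. interest=⌊1435189·19/10000⌋=2726; principal=25941-2726=23215; balance=1435189-23215=1411974
17. interest=⌊1411974·19/10000⌋=2682; principal=25941-2682=23259; balance=1411974-23259=1388715
18. interest=⌊1388715·19/10000⌋=2638; principal=25941-2638=23303; balance=1388715-23303=1365412
19. interest=⌊1365412·19/10000⌋=2594; principal=25941-2594=23347; balance=1365412-23347=1342065
20. interest=⌊1342065·19/10000⌋=2549; principal=25941-2549=23392; balance=1342065-23392=1318673
21. interest=⌊1318673·19/10000⌋=2505; principal=25941-2505=23436; balance=1318673-23436=1295237
22. interest=⌊1295237·19/10000⌋=2460; principal=25941-2460=23481; balance=1295237-23481=1271756
23. interest=⌊1271756·19/10000⌋=2416; principal=25941-2416=23525; balance=1271756-23525=1248231
24. interest=⌊1248231·19/10000⌋=2371; principal=25941-2371=23570; balance=1248231-23570=1224661
25. interest=⌊1224661·19/10000⌋=2326; principal=25941-2326=23615; balance=1224661-23615=1201046
26. interest=⌊1201046·19/10000⌋=2281; principal=25941-2281=23660; balance=1201046-23660=1177386
27. interest=⌊1177386·19/10000⌋=2237; principal=25941-2237=23704; balance=1177386-23704=1153682
28. interest=⌊1153682·19/10000⌋=2191; principal=25941-2191=23750; balance=1153682-23750=1129932
29. interest=⌊1129932·19/10000⌋=2146; principal=25941-2146=23795; balance=1129932-23795=1106137
30. interest=⌊1106137·19/10000⌋=2101; principal=25941-2101=23840; balance=1106137-23840=1082297
31. interest=⌊1082297·19/10000⌋=2056; principal=25941-2056=23885; balance=1082297-23885=1058412
32. interest=⌊1058412·19/10000⌋=2010; principal=25941-2010=23931; balance=1058412-23931=1034481
33. interest=⌊1034481·19/10000⌋=1965; principal=25941-1965=23976; balance=1034481-23976=1010505
34. interest=⌊1010505·19/10000⌋=1919; principal=25941-1919=24022; balance=1010505-24022=986483
35. interest=⌊986483·19/10000⌋=1874; principal=25941-1874=24067; balance=986483-24067=962416
36. interest=⌊962416·19/10000⌋=1828; principal=25941-1828=24113; balance=962416-24113=938303
37. interest=⌊938303·19/10000⌋=1782; principal=25941-1782=24159; balance=938303-24159=914144
38. interest=⌊914144·19/10000⌋=1736; principal=25941-1736=24205; balance=914144-24205=889939
39. interest=⌊889939·19/10000⌋=1690; principal=25941-1690=24251; balance=889939-24251=865688
40. interest=⌊865688·19/10000⌋=1644; principal=25941-1644=24297; balance=865688-24297=841391
41. interest=⌊841391·19/10000⌋=1598; principal=25941-1598=24343; balance=841391-24343=817048
42. interest=⌊817048·19/10000⌋=1552; principal=25941-1552=24389; balance=817048-24389=792659
43. interest=⌊792659·19/10000⌋=1506; principal=25941-1506=24435; balance=792659-24435=768224
44. interest=⌊768224·19/10000⌋=1459; principal=25941-1459=24482; balance=768224-24482=743742
45. interest=⌊743742·19/10000⌋=1413; principal=25941-1413=24528; balance=743742-24528=719214
46. interest=⌊719214·19/10000⌋=1366; principal=25941-1366=24575; balance=719214-24575=694639
47. interest=⌊694639·19/10000⌋=1319; principal=25941-1319=24622; balance=694639-24622=670017
48. interest=⌊670017·19/10000⌋=1273; principal=25941-1273=24668; balance=670017-24668=645349
49. interest=⌊645349·19/10000⌋=1226; principal=25941-1226=24715; balance=645349-24715=620634
50. interest=⌊620634·19/10000⌋=1179; principal=25941-1179=24762; balance=620634-24762=595872
51. interest=⌊595872·19/10000⌋=1132; principal=25941-1132=24809; balance=595872-24809=571063
52. interest=⌊571063·19/10000⌋=1085; principal=25941-1085=24856; balance=571063-24856=546207
53. interest=⌊546207·19/10000⌋=1037; principal=25941-1037=24904; balance=546207-24904=521303
54. interest=⌊521303·19/10000⌋=990; principal=25941-990=24951; balance=521303-24951=496352
55. interest=⌊496352·19/10000⌋=943; principal=25941-943=24998; balance=496352-24998=471354
56. interest=⌊471354·19/10000⌋=895; principal=25941-895=25046; balance=471354-25046=446308
57. interest=⌊446308·19/10000⌋=847; principal=25941-847=25094; balance=446308-25094=421214
58. interest=⌊421214·19/10000⌋=800; principal=25941-800=25141; balance=421214-25141=396073

1 3378 22563 1755610
2 3335 22606 1733004
3 3292 22649 1710355
4 3249 22692 1687663
5 3206 22735 1664928
6 3163 22778 1642150
7 3120 22821 1619329
8 3076 22865 1596464
9 3033 22908 1573556
10 2989 22952 1550604
11 2946 22995 1527609
12 2902 23039 1504570
13 2858 23083 1481487
14 2814 23127 1458360
15 2770 23171 1435189
16 2726 23215 1411974
17 2682 23259 1388715
18 2638 23303 1365412
19 2594 23347 1342065
20 2549 23392 1318673
21 2505 23436 1295237
22 2460 23481 1271756
23 2416 23525 1248231
24 2371 23570 1224661
25 2326 23615 1201046
26 2281 23660 1177386
27 2237 23704 1153682
28 2191 23750 1129932
29 2146 23795 1106137
30 2101 23840 1082297
31 2056 23885 1058412
32 2010 23931 1034481
33 1965 23976 1010505
34 1919 24022 986483
35 1874 24067 962416
36 1828 24113 938303
37 1782 24159 914144
38 1736 24205 889939
39 1690 24251 865688
40 1644 24297 841391
41 1598 24343 817048
42 1552 24389 792659
43 1506 24435 768224
44 1459 24482 743742
45 1413 24528 719214
46 1366 24575 694639
47 1319 24622 670017
48 1273 24668 645349
49 1226 24715 620634
50 1179 24762 595872
51 1132 24809 571063
52 1085 24856 546207
53 1037 24904 521303
54 990 24951 496352
55 943 24998 471354
56 895 25046 446308
57 847 25094 421214
58 800 25141 396073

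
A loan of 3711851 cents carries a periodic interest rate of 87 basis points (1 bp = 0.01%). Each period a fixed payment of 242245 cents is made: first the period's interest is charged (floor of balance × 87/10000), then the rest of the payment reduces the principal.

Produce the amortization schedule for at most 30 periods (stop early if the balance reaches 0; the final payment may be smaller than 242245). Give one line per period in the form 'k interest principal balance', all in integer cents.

1. interest=⌊3711851·87/10000⌋=32293; principal=242245-32293=209952; balance=3711851-209952=3501899
2. interest=⌊3501899·87/10000⌋=30466; principal=242245-30466=211779; balance=3501899-211779=3290120
3. interest=⌊3290120·87/10000⌋=28624; principal=242245-28624=213621; balance=3290120-213621=3076499
4. interest=⌊3076499·87/10000⌋=26765; principal=242245-26765=215480; balance=3076499-215480=2861019
5. interest=⌊2861019·87/10000⌋=24890; principal=242245-24890=217355; balance=2861019-217355=2643664
6. interest=⌊2643664·87/10000⌋=22999; principal=242245-22999=219246; balance=2643664-219246=2424418
7. interest=⌊2424418·87/10000⌋=21092; principal=242245-21092=221153; balance=2424418-221153=2203265
8. interest=⌊2203265·87/10000⌋=19168; principal=242245-19168=223077; balance=2203265-223077=1980188
9. interest=⌊1980188·87/10000⌋=17227; principal=242245-17227=225018; balance=1980188-225018=1755170
10. interest=⌊1755170·87/10000⌋=15269; principal=242245-15269=226976; balance=1755170-226976=1528194
11. interest=⌊1528194·87/10000⌋=13295; principal=242245-13295=228950; balance=1528194-228950=1299244
12. interest=⌊1299244·87/10000⌋=11303; principal=242245-11303=230942; balance=1299244-230942=1068302
13. interest=⌊1068302·87/10000⌋=9294; principal=242245-9294=232951; balance=1068302-232951=835351
14. interest=⌊835351·87/10000⌋=7267; principal=242245-7267=234978; balance=835351-234978=600373
15. interest=⌊600373·87/10000⌋=5223; principal=242245-5223=237022; balance=600373-237022=363351
16. interest=⌊363351·87/10000⌋=3161; principal=242245-3161=239084; balance=363351-239084=124267
17. interest=⌊124267·87/10000⌋=1081; principal=min(242245-1081,124267)=124267; balance=124267-124267=0

1 32293 209952 3501899
2 30466 211779 3290120
3 28624 213621 3076499
4 26765 215480 2861019
5 24890 217355 2643664
6 22999 219246 2424418
7 21092 221153 2203265
8 19168 223077 1980188
9 17227 225018 1755170
10 15269 226976 1528194
11 13295 228950 1299244
12 11303 230942 1068302
13 9294 232951 835351
14 7267 234978 600373
15 5223 237022 363351
16 3161 239084 124267
17 1081 124267 0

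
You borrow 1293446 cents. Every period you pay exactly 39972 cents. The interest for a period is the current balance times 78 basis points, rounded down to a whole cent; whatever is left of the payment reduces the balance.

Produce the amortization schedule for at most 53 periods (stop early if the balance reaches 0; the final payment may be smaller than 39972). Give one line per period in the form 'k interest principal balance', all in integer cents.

1 10088 29884 1263562
2 9855 30117 1233445
3 9620 30352 1203093
4 9384 30588 1172505
5 9145 30827 1141678
6 8905 31067 1110611
7 8662 31310 1079301
8 8418 31554 1047747
9 8172 31800 1015947
10 7924 32048 983899
11 7674 32298 951601
12 7422 32550 919051
13 7168 32804 886247
14 6912 33060 853187
15 6654 33318 819869
16 6394 33578 786291
17 6133 33839 752452
18 5869 34103 718349
19 5603 34369 683980
20 5335 34637 649343
21 5064 34908 614435
22 4792 35180 579255
23 4518 35454 543801
24 4241 35731 508070
25 3962 36010 472060
26 3682 36290 435770
27 3399 36573 399197
28 3113 36859 362338
29 2826 37146 325192
30 2536 37436 287756
31 2244 37728 250028
32 1950 38022 212006
33 1653 38319 173687
34 1354 38618 135069
35 1053 38919 96150
36 749 39223 56927
37 444 39528 17399
38 135 17399 0

1. interest=⌊1293446·78/10000⌋=10088; principal=39972-10088=29884; balance=1293446-29884=1263562
2. interest=⌊1263562·78/10000⌋=9855; principal=39972-9855=30117; balance=1263562-30117=1233445
3. interest=⌊1233445·78/10000⌋=9620; principal=39972-9620=30352; balance=1233445-30352=1203093
4. interest=⌊1203093·78/10000⌋=9384; principal=39972-9384=30588; balance=1203093-30588=1172505
5. interest=⌊1172505·78/10000⌋=9145; principal=39972-9145=30827; balance=1172505-30827=1141678
6. interest=⌊1141678·78/10000⌋=8905; principal=39972-8905=31067; balance=1141678-31067=1110611
7. interest=⌊1110611·78/10000⌋=8662; principal=39972-8662=31310; balance=1110611-31310=1079301
8. interest=⌊1079301·78/10000⌋=8418; principal=39972-8418=31554; balance=1079301-31554=1047747
9. interest=⌊1047747·78/10000⌋=8172; principal=39972-8172=31800; balance=1047747-31800=1015947
10. interest=⌊1015947·78/10000⌋=7924; principal=39972-7924=32048; balance=1015947-32048=983899
11. interest=⌊983899·78/10000⌋=7674; principal=39972-7674=32298; balance=983899-32298=951601
12. interest=⌊951601·78/10000⌋=7422; principal=39972-7422=32550; balance=951601-32550=919051
13. interest=⌊919051·78/10000⌋=7168; principal=39972-7168=32804; balance=919051-32804=886247
14. interest=⌊886247·78/10000⌋=6912; principal=39972-6912=33060; balance=886247-33060=853187
15. interest=⌊853187·78/10000⌋=6654; principal=39972-6654=33318; balance=853187-33318=819869
16. interest=⌊819869·78/10000⌋=6394; principal=39972-6394=33578; balance=819869-33578=786291
17. interest=⌊786291·78/10000⌋=6133; principal=39972-6133=33839; balance=786291-33839=752452
18. interest=⌊752452·78/10000⌋=5869; principal=39972-5869=34103; balance=752452-34103=718349
19. interest=⌊718349·78/10000⌋=5603; principal=39972-5603=34369; balance=718349-34369=683980
20. interest=⌊683980·78/10000⌋=5335; principal=39972-5335=34637; balance=683980-34637=649343
21. interest=⌊649343·78/10000⌋=5064; principal=39972-5064=34908; balance=649343-34908=614435
22. interest=⌊614435·78/10000⌋=4792; principal=39972-4792=35180; balance=614435-35180=579255
23. interest=⌊579255·78/10000⌋=4518; principal=39972-4518=35454; balance=579255-35454=543801
24. interest=⌊543801·78/10000⌋=4241; principal=39972-4241=35731; balance=543801-35731=508070
25. interest=⌊508070·78/10000⌋=3962; principal=39972-3962=36010; balance=508070-36010=472060
26. interest=⌊472060·78/10000⌋=3682; principal=39972-3682=36290; balance=472060-36290=435770
27. interest=⌊435770·78/10000⌋=3399; principal=39972-3399=36573; balance=435770-36573=399197
28. interest=⌊399197·78/10000⌋=3113; principal=39972-3113=36859; balance=399197-36859=362338
29. interest=⌊362338·78/10000⌋=2826; principal=39972-2826=37146; balance=362338-37146=325192
30. interest=⌊325192·78/10000⌋=2536; principal=39972-2536=37436; balance=325192-37436=287756
31. interest=⌊287756·78/10000⌋=2244; principal=39972-2244=37728; balance=287756-37728=250028
32. interest=⌊250028·78/10000⌋=1950; principal=39972-1950=38022; balance=250028-38022=212006
33. interest=⌊212006·78/10000⌋=1653; principal=39972-1653=38319; balance=212006-38319=173687
34. interest=⌊173687·78/10000⌋=1354; principal=39972-1354=38618; balance=173687-38618=135069
35. interest=⌊135069·78/10000⌋=1053; principal=39972-1053=38919; balance=135069-38919=96150
36. interest=⌊96150·78/10000⌋=749; principal=39972-749=39223; balance=96150-39223=56927
37. interest=⌊56927·78/10000⌋=444; principal=39972-444=39528; balance=56927-39528=17399
38. interest=⌊17399·78/10000⌋=135; principal=min(39972-135,17399)=17399; balance=17399-17399=0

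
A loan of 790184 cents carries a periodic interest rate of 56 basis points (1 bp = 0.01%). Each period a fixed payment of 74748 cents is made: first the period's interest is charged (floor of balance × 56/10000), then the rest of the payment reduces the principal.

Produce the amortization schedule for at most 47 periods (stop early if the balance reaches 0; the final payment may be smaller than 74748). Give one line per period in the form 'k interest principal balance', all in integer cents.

1 4425 70323 719861
2 4031 70717 649144
3 3635 71113 578031
4 3236 71512 506519
5 2836 71912 434607
6 2433 72315 362292
7 2028 72720 289572
8 1621 73127 216445
9 1212 73536 142909
10 800 73948 68961
11 386 68961 0

1. interest=⌊790184·56/10000⌋=4425; principal=74748-4425=70323; balance=790184-70323=719861
2. interest=⌊719861·56/10000⌋=4031; principal=74748-4031=70717; balance=719861-70717=649144
3. interest=⌊649144·56/10000⌋=3635; principal=74748-3635=71113; balance=649144-71113=578031
4. interest=⌊578031·56/10000⌋=3236; principal=74748-3236=71512; balance=578031-71512=506519
5. interest=⌊506519·56/10000⌋=2836; principal=74748-2836=71912; balance=506519-71912=434607
6. interest=⌊434607·56/10000⌋=2433; principal=74748-2433=72315; balance=434607-72315=362292
7. interest=⌊362292·56/10000⌋=2028; principal=74748-2028=72720; balance=362292-72720=289572
8. interest=⌊289572·56/10000⌋=1621; principal=74748-1621=73127; balance=289572-73127=216445
9. interest=⌊216445·56/10000⌋=1212; principal=74748-1212=73536; balance=216445-73536=142909
10. interest=⌊142909·56/10000⌋=800; principal=74748-800=73948; balance=142909-73948=68961
11. interest=⌊68961·56/10000⌋=386; principal=min(74748-386,68961)=68961; balance=68961-68961=0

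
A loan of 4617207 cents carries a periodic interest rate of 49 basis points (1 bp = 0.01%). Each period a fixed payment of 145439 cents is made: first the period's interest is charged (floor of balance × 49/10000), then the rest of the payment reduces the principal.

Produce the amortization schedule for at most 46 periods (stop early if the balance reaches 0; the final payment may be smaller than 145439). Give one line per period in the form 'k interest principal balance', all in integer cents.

1. interest=⌊4617207·49/10000⌋=22624; principal=145439-22624=122815; balance=4617207-122815=4494392
2. interest=⌊4494392·49/10000⌋=22022; principal=145439-22022=123417; balance=4494392-123417=4370975
3. interest=⌊4370975·49/10000⌋=21417; principal=145439-21417=124022; balance=4370975-124022=4246953
4. interest=⌊4246953·49/10000⌋=20810; principal=145439-20810=124629; balance=4246953-124629=4122324
5. interest=⌊4122324·49/10000⌋=20199; principal=145439-20199=125240; balance=4122324-125240=3997084
6. interest=⌊3997084·49/10000⌋=19585; principal=145439-19585=125854; balance=3997084-125854=3871230
7. interest=⌊3871230·49/10000⌋=18969; principal=145439-18969=126470; balance=3871230-126470=3744760
8. interest=⌊3744760·49/10000⌋=18349; principal=145439-18349=127090; balance=3744760-127090=3617670
9. interest=⌊3617670·49/10000⌋=17726; principal=145439-17726=127713; balance=3617670-127713=3489957
10. interest=⌊3489957·49/10000⌋=17100; principal=145439-17100=128339; balance=3489957-128339=3361618
11. interest=⌊3361618·49/10000⌋=16471; principal=145439-16471=128968; balance=3361618-128968=3232650
12. interest=⌊3232650·49/10000⌋=15839; principal=145439-15839=129600; balance=3232650-129600=3103050
13. interest=⌊3103050·49/10000⌋=15204; principal=145439-15204=130235; balance=3103050-130235=2972815
14. interest=⌊2972815·49/10000⌋=14566; principal=145439-14566=130873; balance=2972815-130873=2841942
15. interest=⌊2841942·49/10000⌋=13925; principal=145439-13925=131514; balance=2841942-131514=2710428
16. interest=⌊2710428·49/10000⌋=13281; principal=145439-13281=132158; balance=2710428-132158=2578270
17. interest=⌊2578270·49/10000⌋=12633; principal=145439-12633=132806; balance=2578270-132806=2445464
18. interest=⌊2445464·49/10000⌋=11982; principal=145439-11982=133457; balance=2445464-133457=2312007
19. interest=⌊2312007·49/10000⌋=11328; principal=145439-11328=134111; balance=2312007-134111=2177896
20. interest=⌊2177896·49/10000⌋=10671; principal=145439-10671=134768; balance=2177896-134768=2043128
21. interest=⌊2043128·49/10000⌋=10011; principal=145439-10011=135428; balance=2043128-135428=1907700
22. interest=⌊1907700·49/10000⌋=9347; principal=145439-9347=136092; balance=1907700-136092=1771608
23. interest=⌊1771608·49/10000⌋=8680; principal=145439-8680=136759; balance=1771608-136759=1634849
24. interest=⌊1634849·49/10000⌋=8010; principal=145439-8010=137429; balance=1634849-137429=1497420
25. interest=⌊1497420·49/10000⌋=7337; principal=145439-7337=138102; balance=1497420-138102=1359318
26. interest=⌊1359318·49/10000⌋=6660; principal=145439-6660=138779; balance=1359318-138779=1220539
27. interest=⌊1220539·49/10000⌋=5980; principal=145439-5980=139459; balance=1220539-139459=1081080
28. interest=⌊1081080·49/10000⌋=5297; principal=145439-5297=140142; balance=1081080-140142=940938
29. interest=⌊940938·49/10000⌋=4610; principal=145439-4610=140829; balance=940938-140829=800109
30. interest=⌊800109·49/10000⌋=3920; principal=145439-3920=141519; balance=800109-141519=658590
31. interest=⌊658590·49/10000⌋=3227; principal=145439-3227=142212; balance=658590-142212=516378
32. interest=⌊516378·49/10000⌋=2530; principal=145439-2530=142909; balance=516378-142909=373469
33. interest=⌊373469·49/10000⌋=1829; principal=145439-1829=143610; balance=373469-143610=229859
34. interest=⌊229859·49/10000⌋=1126; principal=145439-1126=144313; balance=229859-144313=85546
35. interest=⌊85546·49/10000⌋=419; principal=min(145439-419,85546)=85546; balance=85546-85546=0

1 22624 122815 4494392
2 22022 123417 4370975
3 21417 124022 4246953
4 20810 124629 4122324
5 20199 125240 3997084
6 19585 125854 3871230
7 18969 126470 3744760
8 18349 127090 3617670
9 17726 127713 3489957
10 17100 128339 3361618
11 16471 128968 3232650
12 15839 129600 3103050
13 15204 130235 2972815
14 14566 130873 2841942
15 13925 131514 2710428
16 13281 132158 2578270
17 12633 132806 2445464
18 11982 133457 2312007
19 11328 134111 2177896
20 10671 134768 2043128
21 10011 135428 1907700
22 9347 136092 1771608
23 8680 136759 1634849
24 8010 137429 1497420
25 7337 138102 1359318
26 6660 138779 1220539
27 5980 139459 1081080
28 5297 140142 940938
29 4610 140829 800109
30 3920 141519 658590
31 3227 142212 516378
32 2530 142909 373469
33 1829 143610 229859
34 1126 144313 85546
35 419 85546 0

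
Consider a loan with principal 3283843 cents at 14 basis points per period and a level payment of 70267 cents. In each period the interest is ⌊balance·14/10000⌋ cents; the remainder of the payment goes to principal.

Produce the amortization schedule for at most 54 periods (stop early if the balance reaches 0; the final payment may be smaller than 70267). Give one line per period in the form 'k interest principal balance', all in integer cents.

1. interest=⌊3283843·14/10000⌋=4597; principal=70267-4597=65670; balance=3283843-65670=3218173
2. interest=⌊3218173·14/10000⌋=4505; principal=70267-4505=65762; balance=3218173-65762=3152411
3. interest=⌊3152411·14/10000⌋=4413; principal=70267-4413=65854; balance=3152411-65854=3086557
4. interest=⌊3086557·14/10000⌋=4321; principal=70267-4321=65946; balance=3086557-65946=3020611
5. interest=⌊3020611·14/10000⌋=4228; principal=70267-4228=66039; balance=3020611-66039=2954572
6. interest=⌊2954572·14/10000⌋=4136; principal=70267-4136=66131; balance=2954572-66131=2888441
7. interest=⌊2888441·14/10000⌋=4043; principal=70267-4043=66224; balance=2888441-66224=2822217
8. interest=⌊2822217·14/10000⌋=3951; principal=70267-3951=66316; balance=2822217-66316=2755901
9. interest=⌊2755901·14/10000⌋=3858; principal=70267-3858=66409; balance=2755901-66409=2689492
10. interest=⌊2689492·14/10000⌋=3765; principal=70267-3765=66502; balance=2689492-66502=2622990
11. interest=⌊2622990·14/10000⌋=3672; principal=70267-3672=66595; balance=2622990-66595=2556395
12. interest=⌊2556395·14/10000⌋=3578; principal=70267-3578=66689; balance=2556395-66689=2489706
13. interest=⌊2489706·14/10000⌋=3485; principal=70267-3485=66782; balance=2489706-66782=2422924
14. interest=⌊2422924·14/10000⌋=3392; principal=70267-3392=66875; balance=2422924-66875=2356049
15. interest=⌊2356049·14/10000⌋=3298; principal=70267-3298=66969; balance=2356049-66969=2289080
16. interest=⌊2289080·14/10000⌋=3204; principal=70267-3204=67063; balance=2289080-67063=2222017
17. interest=⌊2222017·14/10000⌋=3110; principal=70267-3110=67157; balance=2222017-67157=2154860
18. interest=⌊2154860·14/10000⌋=3016; principal=70267-3016=67251; balance=2154860-67251=2087609
19. interest=⌊2087609·14/10000⌋=2922; principal=70267-2922=67345; balance=2087609-67345=2020264
20. interest=⌊2020264·14/10000⌋=2828; principal=70267-2828=67439; balance=2020264-67439=1952825
21. interest=⌊1952825·14/10000⌋=2733; principal=70267-2733=67534; balance=1952825-67534=1885291
22. interest=⌊1885291·14/10000⌋=2639; principal=70267-2639=67628; balance=1885291-67628=1817663
23. interest=⌊1817663·14/10000⌋=2544; principal=70267-2544=67723; balance=1817663-67723=1749940
24. interest=⌊1749940·14/10000⌋=2449; principal=70267-2449=67818; balance=1749940-67818=1682122
25. interest=⌊1682122·14/10000⌋=2354; principal=70267-2354=67913; balance=1682122-67913=1614209
26. interest=⌊1614209·14/10000⌋=2259; principal=70267-2259=68008; balance=1614209-68008=1546201
27. interest=⌊1546201·14/10000⌋=2164; principal=70267-2164=68103; balance=1546201-68103=1478098
28. interest=⌊1478098·14/10000⌋=2069; principal=70267-2069=68198; balance=1478098-68198=1409900
29. interest=⌊1409900·14/10000⌋=1973; principal=70267-1973=68294; balance=1409900-68294=1341606
30. interest=⌊1341606·14/10000⌋=1878; principal=70267-1878=68389; balance=1341606-68389=1273217
31. interest=⌊1273217·14/10000⌋=1782; principal=70267-1782=68485; balance=1273217-68485=1204732
32. interest=⌊1204732·14/10000⌋=1686; principal=70267-1686=68581; balance=1204732-68581=1136151
33. interest=⌊1136151·14/10000⌋=1590; principal=70267-1590=68677; balance=1136151-68677=1067474
34. interest=⌊1067474·14/10000⌋=1494; principal=70267-1494=68773; balance=1067474-68773=998701
35. interest=⌊998701·14/10000⌋=1398; principal=70267-1398=68869; balance=998701-68869=929832
36. interest=⌊929832·14/10000⌋=1301; principal=70267-1301=68966; balance=929832-68966=860866
37. interest=⌊860866·14/10000⌋=1205; principal=70267-1205=69062; balance=860866-69062=791804
38. interest=⌊791804·14/10000⌋=1108; principal=70267-1108=69159; balance=791804-69159=722645
39. interest=⌊722645·14/10000⌋=1011; principal=70267-1011=69256; balance=722645-69256=653389
40. interest=⌊653389·14/10000⌋=914; principal=70267-914=69353; balance=653389-69353=584036
41. interest=⌊584036·14/10000⌋=817; principal=70267-817=69450; balance=584036-69450=514586
42. interest=⌊514586·14/10000⌋=720; principal=70267-720=69547; balance=514586-69547=445039
43. interest=⌊445039·14/10000⌋=623; principal=70267-623=69644; balance=445039-69644=375395
44. interest=⌊375395·14/10000⌋=525; principal=70267-525=69742; balance=375395-69742=305653
45. interest=⌊305653·14/10000⌋=427; principal=70267-427=69840; balance=305653-69840=235813
46. interest=⌊235813·14/10000⌋=330; principal=70267-330=69937; balance=235813-69937=165876
47. interest=⌊165876·14/10000⌋=232; principal=70267-232=70035; balance=165876-70035=95841
48. interest=⌊95841·14/10000⌋=134; principal=70267-134=70133; balance=95841-70133=25708
49. interest=⌊25708·14/10000⌋=35; principal=min(70267-35,25708)=25708; balance=25708-25708=0

1 4597 65670 3218173
2 4505 65762 3152411
3 4413 65854 3086557
4 4321 65946 3020611
5 4228 66039 2954572
6 4136 66131 2888441
7 4043 66224 2822217
8 3951 66316 2755901
9 3858 66409 2689492
10 3765 66502 2622990
11 3672 66595 2556395
12 3578 66689 2489706
13 3485 66782 2422924
14 3392 66875 2356049
15 3298 66969 2289080
16 3204 67063 2222017
17 3110 67157 2154860
18 3016 67251 2087609
19 2922 67345 2020264
20 2828 67439 1952825
21 2733 67534 1885291
22 2639 67628 1817663
23 2544 67723 1749940
24 2449 67818 1682122
25 2354 67913 1614209
26 2259 68008 1546201
27 2164 68103 1478098
28 2069 68198 1409900
29 1973 68294 1341606
30 1878 68389 1273217
31 1782 68485 1204732
32 1686 68581 1136151
33 1590 68677 1067474
34 1494 68773 998701
35 1398 68869 929832
36 1301 68966 860866
37 1205 69062 791804
38 1108 69159 722645
39 1011 69256 653389
40 914 69353 584036
41 817 69450 514586
42 720 69547 445039
43 623 69644 375395
44 525 69742 305653
45 427 69840 235813
46 330 69937 165876
47 232 70035 95841
48 134 70133 25708
49 35 25708 0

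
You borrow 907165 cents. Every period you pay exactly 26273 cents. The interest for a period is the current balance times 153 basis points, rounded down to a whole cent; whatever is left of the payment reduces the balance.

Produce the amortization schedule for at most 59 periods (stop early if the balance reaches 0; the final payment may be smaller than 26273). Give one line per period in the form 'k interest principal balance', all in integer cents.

1 13879 12394 894771
2 13689 12584 882187
3 13497 12776 869411
4 13301 12972 856439
5 13103 13170 843269
6 12902 13371 829898
7 12697 13576 816322
8 12489 13784 802538
9 12278 13995 788543
10 12064 14209 774334
11 11847 14426 759908
12 11626 14647 745261
13 11402 14871 730390
14 11174 15099 715291
15 10943 15330 699961
16 10709 15564 684397
17 10471 15802 668595
18 10229 16044 652551
19 9984 16289 636262
20 9734 16539 619723
21 9481 16792 602931
22 9224 17049 585882
23 8963 17310 568572
24 8699 17574 550998
25 8430 17843 533155
26 8157 18116 515039
27 7880 18393 496646
28 7598 18675 477971
29 7312 18961 459010
30 7022 19251 439759
31 6728 19545 420214
32 6429 19844 400370
33 6125 20148 380222
34 5817 20456 359766
35 5504 20769 338997
36 5186 21087 317910
37 4864 21409 296501
38 4536 21737 274764
39 4203 22070 252694
40 3866 22407 230287
41 3523 22750 207537
42 3175 23098 184439
43 2821 23452 160987
44 2463 23810 137177
45 2098 24175 113002
46 1728 24545 88457
47 1353 24920 63537
48 972 25301 38236
49 585 25688 12548
50 191 12548 0

1. interest=⌊907165·153/10000⌋=13879; principal=26273-13879=12394; balance=907165-12394=894771
2. interest=⌊894771·153/10000⌋=13689; principal=26273-13689=12584; balance=894771-12584=882187
3. interest=⌊882187·153/10000⌋=13497; principal=26273-13497=12776; balance=882187-12776=869411
4. interest=⌊869411·153/10000⌋=13301; principal=26273-13301=12972; balance=869411-12972=856439
5. interest=⌊856439·153/10000⌋=13103; principal=26273-13103=13170; balance=856439-13170=843269
6. interest=⌊843269·153/10000⌋=12902; principal=26273-12902=13371; balance=843269-13371=829898
7. interest=⌊829898·153/10000⌋=12697; principal=26273-12697=13576; balance=829898-13576=816322
8. interest=⌊816322·153/10000⌋=12489; principal=26273-12489=13784; balance=816322-13784=802538
9. interest=⌊802538·153/10000⌋=12278; principal=26273-12278=13995; balance=802538-13995=788543
10. interest=⌊788543·153/10000⌋=12064; principal=26273-12064=14209; balance=788543-14209=774334
11. interest=⌊774334·153/10000⌋=11847; principal=26273-11847=14426; balance=774334-14426=759908
12. interest=⌊759908·153/10000⌋=11626; principal=26273-11626=14647; balance=759908-14647=745261
13. interest=⌊745261·153/10000⌋=11402; principal=26273-11402=14871; balance=745261-14871=730390
14. interest=⌊730390·153/10000⌋=11174; principal=26273-11174=15099; balance=730390-15099=715291
15. interest=⌊715291·153/10000⌋=10943; principal=26273-10943=15330; balance=715291-15330=699961
16. interest=⌊699961·153/10000⌋=10709; principal=26273-10709=15564; balance=699961-15564=684397
17. interest=⌊684397·153/10000⌋=10471; principal=26273-10471=15802; balance=684397-15802=668595
18. interest=⌊668595·153/10000⌋=10229; principal=26273-10229=16044; balance=668595-16044=652551
19. interest=⌊652551·153/10000⌋=9984; principal=26273-9984=16289; balance=652551-16289=636262
20. interest=⌊636262·153/10000⌋=9734; principal=26273-9734=16539; balance=636262-16539=619723
21. interest=⌊619723·153/10000⌋=9481; principal=26273-9481=16792; balance=619723-16792=602931
22. interest=⌊602931·153/10000⌋=9224; principal=26273-9224=17049; balance=602931-17049=585882
23. interest=⌊585882·153/10000⌋=8963; principal=26273-8963=17310; balance=585882-17310=568572
24. interest=⌊568572·153/10000⌋=8699; principal=26273-8699=17574; balance=568572-17574=550998
25. interest=⌊550998·153/10000⌋=8430; principal=26273-8430=17843; balance=550998-17843=533155
26. interest=⌊533155·153/10000⌋=8157; principal=26273-8157=18116; balance=533155-18116=515039
27. interest=⌊515039·153/10000⌋=7880; principal=26273-7880=18393; balance=515039-18393=496646
28. interest=⌊496646·153/10000⌋=7598; principal=26273-7598=18675; balance=496646-18675=477971
29. interest=⌊477971·153/10000⌋=7312; principal=26273-7312=18961; balance=477971-18961=459010
30. interest=⌊459010·153/10000⌋=7022; principal=26273-7022=19251; balance=459010-19251=439759
31. interest=⌊439759·153/10000⌋=6728; principal=26273-6728=19545; balance=439759-19545=420214
32. interest=⌊420214·153/10000⌋=6429; principal=26273-6429=19844; balance=420214-19844=400370
33. interest=⌊400370·153/10000⌋=6125; principal=26273-6125=20148; balance=400370-20148=380222
34. interest=⌊380222·153/10000⌋=5817; principal=26273-5817=20456; balance=380222-20456=359766
35. interest=⌊359766·153/10000⌋=5504; principal=26273-5504=20769; balance=359766-20769=338997
36. interest=⌊338997·153/10000⌋=5186; principal=26273-5186=21087; balance=338997-21087=317910
37. interest=⌊317910·153/10000⌋=4864; principal=26273-4864=21409; balance=317910-21409=296501
38. interest=⌊296501·153/10000⌋=4536; principal=26273-4536=21737; balance=296501-21737=274764
39. interest=⌊274764·153/10000⌋=4203; principal=26273-4203=22070; balance=274764-22070=252694
40. interest=⌊252694·153/10000⌋=3866; principal=26273-3866=22407; balance=252694-22407=230287
41. interest=⌊230287·153/10000⌋=3523; principal=26273-3523=22750; balance=230287-22750=207537
42. interest=⌊207537·153/10000⌋=3175; principal=26273-3175=23098; balance=207537-23098=184439
43. interest=⌊184439·153/10000⌋=2821; principal=26273-2821=23452; balance=184439-23452=160987
44. interest=⌊160987·153/10000⌋=2463; principal=26273-2463=23810; balance=160987-23810=137177
45. interest=⌊137177·153/10000⌋=2098; principal=26273-2098=24175; balance=137177-24175=113002
46. interest=⌊113002·153/10000⌋=1728; principal=26273-1728=24545; balance=113002-24545=88457
47. interest=⌊88457·153/10000⌋=1353; principal=26273-1353=24920; balance=88457-24920=63537
48. interest=⌊63537·153/10000⌋=972; principal=26273-972=25301; balance=63537-25301=38236
49. interest=⌊38236·153/10000⌋=585; principal=26273-585=25688; balance=38236-25688=12548
50. interest=⌊12548·153/10000⌋=191; principal=min(26273-191,12548)=12548; balance=12548-12548=0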